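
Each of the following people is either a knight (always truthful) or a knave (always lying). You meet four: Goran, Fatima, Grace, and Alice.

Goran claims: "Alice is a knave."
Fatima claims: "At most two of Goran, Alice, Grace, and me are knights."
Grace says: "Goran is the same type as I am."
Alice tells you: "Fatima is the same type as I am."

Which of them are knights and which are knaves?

Consider Goran. Suppose Goran is a knave.
Then whichever role Grace has, Grace's statement has the wrong truth value — contradiction.
So Goran is a knight.
Consider Fatima. Suppose Fatima is a knave.
Then whichever role Alice has, Alice's statement has the wrong truth value — contradiction.
So Fatima is a knight.
Consider Grace. Suppose Grace is a knight.
Then Fatima's statement comes out false, contradicting Fatima being a knight.
So Grace is a knave.
Consider Alice. Suppose Alice is a knight.
Then Goran's statement comes out false, contradicting Goran being a knight.
So Alice is a knave.

Goran: knight, Fatima: knight, Grace: knave, Alice: knave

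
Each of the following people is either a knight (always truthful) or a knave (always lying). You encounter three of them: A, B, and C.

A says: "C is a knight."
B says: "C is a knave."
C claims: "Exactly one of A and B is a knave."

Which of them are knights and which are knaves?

Consider A. Suppose A is a knave.
Then no assignment of the remaining roles makes every statement match its speaker's type — contradiction.
So A is a knight.
Consider B. Suppose B is a knight.
Then no assignment of the remaining roles makes every statement match its speaker's type — contradiction.
So B is a knave.
With that fixed, C's statement is true, so C is a knight.

A: knight, B: knave, C: knight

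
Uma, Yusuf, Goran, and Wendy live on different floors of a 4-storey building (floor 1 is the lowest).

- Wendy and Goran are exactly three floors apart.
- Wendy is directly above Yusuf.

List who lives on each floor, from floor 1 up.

Goran, Uma, Yusuf, Wendy

From clue 1: Uma is in {2,3}.
From clues 1–2: Goran → floor 1, Uma → floor 2, Yusuf → floor 3, Wendy → floor 4.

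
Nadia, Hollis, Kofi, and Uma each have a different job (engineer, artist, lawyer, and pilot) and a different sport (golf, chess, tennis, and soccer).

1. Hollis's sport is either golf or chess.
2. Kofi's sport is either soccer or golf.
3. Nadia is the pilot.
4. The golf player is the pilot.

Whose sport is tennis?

Clue 1 rules out Hollis for the one with sport tennis.
With clues 1–2, Kofi is impossible for the one with sport tennis.
With clues 1–4, Nadia is impossible for the one with sport tennis.
That leaves Uma.

Uma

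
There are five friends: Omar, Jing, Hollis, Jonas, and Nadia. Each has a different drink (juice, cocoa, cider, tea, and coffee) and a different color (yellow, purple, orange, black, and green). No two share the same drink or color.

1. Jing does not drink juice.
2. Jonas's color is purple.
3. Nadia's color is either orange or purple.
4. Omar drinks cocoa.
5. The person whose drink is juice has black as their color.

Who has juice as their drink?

Clue 1 rules out Jing for the one with drink juice.
With clues 1–4, Omar is impossible for the one with drink juice.
With clues 1–5, Jonas and Nadia are impossible for the one with drink juice.
That leaves Hollis.

Hollis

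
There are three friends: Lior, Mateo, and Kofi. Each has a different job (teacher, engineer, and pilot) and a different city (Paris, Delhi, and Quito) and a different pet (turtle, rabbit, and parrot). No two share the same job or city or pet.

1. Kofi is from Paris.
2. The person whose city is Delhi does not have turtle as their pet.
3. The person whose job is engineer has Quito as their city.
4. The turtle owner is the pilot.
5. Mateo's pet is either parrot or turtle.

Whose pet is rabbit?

With clues 1–4, Kofi is impossible for the one with pet rabbit.
With clues 1–5, Mateo is impossible for the one with pet rabbit.
That leaves Lior.

Lior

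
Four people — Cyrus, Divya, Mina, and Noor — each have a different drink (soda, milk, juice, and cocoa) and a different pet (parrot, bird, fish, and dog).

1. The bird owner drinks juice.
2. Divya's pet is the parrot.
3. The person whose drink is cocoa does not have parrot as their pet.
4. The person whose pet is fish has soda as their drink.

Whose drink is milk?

With clues 1–4, Cyrus, Mina, and Noor are impossible for the one with drink milk.
That leaves Divya.

Divya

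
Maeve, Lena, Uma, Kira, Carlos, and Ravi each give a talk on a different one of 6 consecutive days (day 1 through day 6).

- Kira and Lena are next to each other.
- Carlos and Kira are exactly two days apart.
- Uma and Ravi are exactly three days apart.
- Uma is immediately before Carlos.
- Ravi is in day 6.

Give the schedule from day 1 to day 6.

Lena, Kira, Uma, Carlos, Maeve, Ravi

From clues 1–3: Maeve is in {1,2,5,6}.
From clues 1–4: Maeve is in {1,5,6}.
From clues 1–5: Lena → day 1, Kira → day 2, Uma → day 3, Carlos → day 4, Maeve → day 5, Ravi → day 6.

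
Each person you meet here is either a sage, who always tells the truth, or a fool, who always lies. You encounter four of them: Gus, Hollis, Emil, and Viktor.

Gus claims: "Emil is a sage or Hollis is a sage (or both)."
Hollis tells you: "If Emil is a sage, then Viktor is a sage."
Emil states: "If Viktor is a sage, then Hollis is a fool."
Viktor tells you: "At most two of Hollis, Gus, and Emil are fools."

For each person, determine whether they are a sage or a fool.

Gus: sage, Hollis: sage, Emil: fool, Viktor: sage

Consider Gus. Suppose Gus is a fool.
Then no assignment of the remaining roles makes every statement match its speaker's type — contradiction.
So Gus is a sage.
With that fixed, Viktor's statement is true, so Viktor is a sage.
With that fixed, Hollis's statement is true, so Hollis is a sage.
With that fixed, Emil's statement is false, so Emil is a fool.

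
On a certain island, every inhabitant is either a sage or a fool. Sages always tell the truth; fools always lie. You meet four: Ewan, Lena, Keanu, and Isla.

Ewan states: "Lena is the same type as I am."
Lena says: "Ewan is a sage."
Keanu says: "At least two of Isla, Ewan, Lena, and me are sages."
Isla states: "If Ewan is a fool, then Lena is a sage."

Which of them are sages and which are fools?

Ewan: sage, Lena: sage, Keanu: sage, Isla: sage

Consider Ewan. Suppose Ewan is a fool.
Then no assignment of the remaining roles makes every statement match its speaker's type — contradiction.
So Ewan is a sage.
With that fixed, Lena's statement is true, so Lena is a sage.
With that fixed, Keanu's statement is true, so Keanu is a sage.
With that fixed, Isla's statement is true, so Isla is a sage.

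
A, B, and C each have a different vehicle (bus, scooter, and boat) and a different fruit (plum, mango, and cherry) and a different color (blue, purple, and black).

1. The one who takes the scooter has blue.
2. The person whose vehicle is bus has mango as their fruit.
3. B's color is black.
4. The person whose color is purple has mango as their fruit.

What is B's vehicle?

boat

With clues 1–3, scooter is impossible for B's vehicle.
With clues 1–4, bus is impossible for B's vehicle.
That leaves boat.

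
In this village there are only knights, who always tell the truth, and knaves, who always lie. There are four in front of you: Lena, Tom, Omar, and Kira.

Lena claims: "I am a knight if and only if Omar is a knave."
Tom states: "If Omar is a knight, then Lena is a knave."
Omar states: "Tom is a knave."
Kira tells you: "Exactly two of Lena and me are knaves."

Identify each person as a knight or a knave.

Consider Lena. Suppose Lena is a knave.
Then whichever role Kira has, Kira's statement has the wrong truth value — contradiction.
So Lena is a knight.
With that fixed, Kira's statement is false, so Kira is a knave.
Consider Tom. Suppose Tom is a knave.
Then no assignment of the remaining roles makes every statement match its speaker's type — contradiction.
So Tom is a knight.
With that fixed, Omar's statement is false, so Omar is a knave.

Lena: knight, Tom: knight, Omar: knave, Kira: knave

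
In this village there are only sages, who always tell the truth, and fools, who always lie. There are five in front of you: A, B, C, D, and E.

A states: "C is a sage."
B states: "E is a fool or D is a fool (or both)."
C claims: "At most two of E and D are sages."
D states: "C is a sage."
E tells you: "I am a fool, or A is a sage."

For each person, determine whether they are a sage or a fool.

Regardless of anyone's role, C's statement is true, so C is a sage.
With that fixed, D's statement is true, so D is a sage.
With that fixed, A's statement is true, so A is a sage.
With that fixed, E's statement is true, so E is a sage.
With that fixed, B's statement is false, so B is a fool.

A: sage, B: fool, C: sage, D: sage, E: sage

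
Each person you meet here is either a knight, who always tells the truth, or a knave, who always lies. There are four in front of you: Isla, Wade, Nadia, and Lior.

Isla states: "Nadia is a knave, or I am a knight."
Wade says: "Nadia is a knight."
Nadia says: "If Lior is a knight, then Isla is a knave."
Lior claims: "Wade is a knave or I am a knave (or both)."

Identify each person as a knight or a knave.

Consider Isla. Suppose Isla is a knave.
Then no assignment of the remaining roles makes every statement match its speaker's type — contradiction.
So Isla is a knight.
Consider Wade. Suppose Wade is a knight.
Then whichever role Lior has, Lior's statement has the wrong truth value — contradiction.
So Wade is a knave.
With that fixed, Lior's statement is true, so Lior is a knight.
With that fixed, Nadia's statement is false, so Nadia is a knave.

Isla: knight, Wade: knave, Nadia: knave, Lior: knight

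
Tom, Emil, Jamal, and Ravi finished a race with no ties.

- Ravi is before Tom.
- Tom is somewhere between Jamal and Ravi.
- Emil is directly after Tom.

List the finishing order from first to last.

Ravi, Tom, Emil, Jamal

From clue 1: Tom is in {2,3,4}.
From clues 1–2: Tom is in {2,3}.
From clues 1–3: Ravi → place 1, Tom → place 2, Emil → place 3, Jamal → place 4.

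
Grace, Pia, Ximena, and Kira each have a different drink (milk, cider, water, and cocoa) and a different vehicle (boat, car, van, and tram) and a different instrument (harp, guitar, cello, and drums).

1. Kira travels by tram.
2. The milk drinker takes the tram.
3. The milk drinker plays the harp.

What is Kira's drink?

With clues 1–2, cider, cocoa, and water are impossible for Kira's drink.
That leaves milk.

milk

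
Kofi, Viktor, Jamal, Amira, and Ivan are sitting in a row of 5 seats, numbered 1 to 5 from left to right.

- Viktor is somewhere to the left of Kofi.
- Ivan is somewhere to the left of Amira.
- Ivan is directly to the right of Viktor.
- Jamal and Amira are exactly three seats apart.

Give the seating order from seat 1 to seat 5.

Jamal, Viktor, Ivan, Amira, Kofi

From clue 1: Kofi is in {2,3,4,5}.
From clues 1–3: Viktor is in {1,2}.
From clues 1–4: Jamal → seat 1, Viktor → seat 2, Ivan → seat 3, Amira → seat 4, Kofi → seat 5.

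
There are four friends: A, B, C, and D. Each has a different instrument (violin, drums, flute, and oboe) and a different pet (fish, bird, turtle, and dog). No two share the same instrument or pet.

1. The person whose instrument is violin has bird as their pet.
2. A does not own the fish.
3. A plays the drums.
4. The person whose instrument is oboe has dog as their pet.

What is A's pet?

With clues 1–2, fish is impossible for A's pet.
With clues 1–3, bird is impossible for A's pet.
With clues 1–4, dog is impossible for A's pet.
That leaves turtle.

turtle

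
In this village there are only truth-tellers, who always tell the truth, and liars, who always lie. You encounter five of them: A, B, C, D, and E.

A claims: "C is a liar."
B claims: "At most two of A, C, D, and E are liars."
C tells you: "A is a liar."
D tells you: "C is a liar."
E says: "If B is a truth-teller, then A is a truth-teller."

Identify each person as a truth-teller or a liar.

A: truth-teller, B: truth-teller, C: liar, D: truth-teller, E: truth-teller

Consider A. Suppose A is a liar.
Then no assignment of the remaining roles makes every statement match its speaker's type — contradiction.
So A is a truth-teller.
With that fixed, C's statement is false, so C is a liar.
With that fixed, D's statement is true, so D is a truth-teller.
With that fixed, E's statement is true, so E is a truth-teller.
With that fixed, B's statement is true, so B is a truth-teller.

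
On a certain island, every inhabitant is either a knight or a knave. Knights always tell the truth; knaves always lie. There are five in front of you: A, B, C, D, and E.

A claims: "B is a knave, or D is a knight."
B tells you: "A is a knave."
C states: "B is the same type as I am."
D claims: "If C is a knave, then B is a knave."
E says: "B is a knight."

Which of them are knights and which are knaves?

Consider A. Suppose A is a knight.
Then no assignment of the remaining roles makes every statement match its speaker's type — contradiction.
So A is a knave.
With that fixed, B's statement is true, so B is a knight.
With that fixed, E's statement is true, so E is a knight.
Consider C. Suppose C is a knight.
Then no assignment of the remaining roles makes every statement match its speaker's type — contradiction.
So C is a knave.
With that fixed, D's statement is false, so D is a knave.

A: knave, B: knight, C: knave, D: knave, E: knight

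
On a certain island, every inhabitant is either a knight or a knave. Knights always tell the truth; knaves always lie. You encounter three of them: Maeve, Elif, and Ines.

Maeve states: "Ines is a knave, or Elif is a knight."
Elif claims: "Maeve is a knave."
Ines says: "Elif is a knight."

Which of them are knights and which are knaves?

Consider Maeve. Suppose Maeve is a knave.
Then no assignment of the remaining roles makes every statement match its speaker's type — contradiction.
So Maeve is a knight.
With that fixed, Elif's statement is false, so Elif is a knave.
With that fixed, Ines's statement is false, so Ines is a knave.

Maeve: knight, Elif: knave, Ines: knave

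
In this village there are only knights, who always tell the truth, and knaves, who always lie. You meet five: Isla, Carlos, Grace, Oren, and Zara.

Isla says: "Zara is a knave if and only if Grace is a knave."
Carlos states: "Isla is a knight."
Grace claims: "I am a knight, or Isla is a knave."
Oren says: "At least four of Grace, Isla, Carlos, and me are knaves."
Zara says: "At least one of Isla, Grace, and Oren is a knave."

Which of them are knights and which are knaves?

Consider Isla. Suppose Isla is a knave.
Then no assignment of the remaining roles makes every statement match its speaker's type — contradiction.
So Isla is a knight.
With that fixed, Carlos's statement is true, so Carlos is a knight.
With that fixed, Oren's statement is false, so Oren is a knave.
With that fixed, Zara's statement is true, so Zara is a knight.
Consider Grace. Suppose Grace is a knave.
Then Isla's statement comes out false, contradicting Isla being a knight.
So Grace is a knight.

Isla: knight, Carlos: knight, Grace: knight, Oren: knave, Zara: knight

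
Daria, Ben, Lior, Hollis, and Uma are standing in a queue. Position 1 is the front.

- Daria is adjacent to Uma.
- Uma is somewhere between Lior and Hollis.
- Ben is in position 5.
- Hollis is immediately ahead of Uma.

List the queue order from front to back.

From clues 1–2: Daria is in {2,3,4}.
From clues 1–3: Ben → position 5.
From clues 1–4: Hollis → position 1, Uma → position 2, Daria → position 3, Lior → position 4.

Hollis, Uma, Daria, Lior, Ben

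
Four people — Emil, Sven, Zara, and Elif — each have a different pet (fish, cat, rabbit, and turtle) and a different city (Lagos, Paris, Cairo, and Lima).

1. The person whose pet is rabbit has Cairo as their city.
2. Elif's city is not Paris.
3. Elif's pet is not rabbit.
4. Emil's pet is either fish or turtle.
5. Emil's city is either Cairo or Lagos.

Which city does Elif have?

With clues 1–2, Paris is impossible for Elif's city.
With clues 1–3, Cairo is impossible for Elif's city.
With clues 1–5, Lagos is impossible for Elif's city.
That leaves Lima.

Lima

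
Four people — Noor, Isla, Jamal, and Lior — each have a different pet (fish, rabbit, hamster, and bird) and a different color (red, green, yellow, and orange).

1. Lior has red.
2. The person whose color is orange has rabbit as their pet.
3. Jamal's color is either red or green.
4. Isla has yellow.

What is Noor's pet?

rabbit

With clues 1–4, bird, fish, and hamster are impossible for Noor's pet.
That leaves rabbit.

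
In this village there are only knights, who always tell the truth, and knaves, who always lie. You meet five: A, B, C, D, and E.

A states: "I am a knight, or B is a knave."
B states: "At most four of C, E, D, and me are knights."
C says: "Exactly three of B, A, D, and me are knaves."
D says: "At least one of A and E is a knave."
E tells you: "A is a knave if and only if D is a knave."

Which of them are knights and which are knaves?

A: knave, B: knight, C: knave, D: knight, E: knave

Regardless of anyone's role, B's statement is true, so B is a knight.
Consider A. Suppose A is a knight.
Then no assignment of the remaining roles makes every statement match its speaker's type — contradiction.
So A is a knave.
With that fixed, D's statement is true, so D is a knight.
With that fixed, E's statement is false, so E is a knave.
With that fixed, C's statement is false, so C is a knave.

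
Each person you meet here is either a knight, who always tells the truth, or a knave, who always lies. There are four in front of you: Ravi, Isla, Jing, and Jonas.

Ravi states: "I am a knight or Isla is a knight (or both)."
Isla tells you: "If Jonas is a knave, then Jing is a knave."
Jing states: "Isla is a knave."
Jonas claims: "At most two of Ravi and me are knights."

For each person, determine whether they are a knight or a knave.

Regardless of anyone's role, Jonas's statement is true, so Jonas is a knight.
With that fixed, Isla's statement is true, so Isla is a knight.
With that fixed, Jing's statement is false, so Jing is a knave.
With that fixed, Ravi's statement is true, so Ravi is a knight.

Ravi: knight, Isla: knight, Jing: knave, Jonas: knight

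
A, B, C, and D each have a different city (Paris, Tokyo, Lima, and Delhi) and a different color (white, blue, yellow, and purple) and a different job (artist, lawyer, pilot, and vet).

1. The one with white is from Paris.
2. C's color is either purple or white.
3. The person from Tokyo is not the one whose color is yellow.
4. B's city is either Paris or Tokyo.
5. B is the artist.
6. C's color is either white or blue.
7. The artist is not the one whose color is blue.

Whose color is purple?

With clues 1–6, C is impossible for the one with color purple.
With clues 1–7, A and D are impossible for the one with color purple.
That leaves B.

B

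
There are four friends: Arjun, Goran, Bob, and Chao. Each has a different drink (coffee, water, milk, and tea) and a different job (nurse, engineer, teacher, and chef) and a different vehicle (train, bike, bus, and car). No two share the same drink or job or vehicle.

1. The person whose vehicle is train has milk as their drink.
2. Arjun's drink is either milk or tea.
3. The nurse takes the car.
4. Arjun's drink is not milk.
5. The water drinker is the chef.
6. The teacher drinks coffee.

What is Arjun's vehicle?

car

With clues 1–4, train is impossible for Arjun's vehicle.
With clues 1–6, bike and bus are impossible for Arjun's vehicle.
That leaves car.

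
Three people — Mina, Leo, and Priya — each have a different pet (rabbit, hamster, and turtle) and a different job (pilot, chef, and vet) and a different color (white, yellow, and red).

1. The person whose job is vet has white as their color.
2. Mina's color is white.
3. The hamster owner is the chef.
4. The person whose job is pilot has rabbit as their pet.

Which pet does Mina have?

With clues 1–3, hamster is impossible for Mina's pet.
With clues 1–4, rabbit is impossible for Mina's pet.
That leaves turtle.

turtle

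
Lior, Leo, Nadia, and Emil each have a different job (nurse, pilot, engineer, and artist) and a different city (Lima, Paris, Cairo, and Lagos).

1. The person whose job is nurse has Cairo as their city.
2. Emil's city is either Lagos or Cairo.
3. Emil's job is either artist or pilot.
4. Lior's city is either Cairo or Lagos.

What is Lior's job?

nurse

With clues 1–4, artist, engineer, and pilot are impossible for Lior's job.
That leaves nurse.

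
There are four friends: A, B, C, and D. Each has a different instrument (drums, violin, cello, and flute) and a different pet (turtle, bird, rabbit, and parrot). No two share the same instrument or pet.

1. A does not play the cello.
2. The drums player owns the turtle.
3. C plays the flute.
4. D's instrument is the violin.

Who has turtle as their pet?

With clues 1–3, C is impossible for the one with pet turtle.
With clues 1–4, B and D are impossible for the one with pet turtle.
That leaves A.

A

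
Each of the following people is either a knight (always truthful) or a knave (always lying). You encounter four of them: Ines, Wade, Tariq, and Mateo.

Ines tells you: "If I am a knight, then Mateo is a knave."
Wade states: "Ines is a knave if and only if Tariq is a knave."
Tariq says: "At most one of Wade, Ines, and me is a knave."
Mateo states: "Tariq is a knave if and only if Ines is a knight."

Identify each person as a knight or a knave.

Consider Ines. Suppose Ines is a knave.
Then Ines's own statement would have to be false, but it can't be — contradiction.
So Ines is a knight.
Consider Wade. Suppose Wade is a knave.
Then no assignment of the remaining roles makes every statement match its speaker's type — contradiction.
So Wade is a knight.
With that fixed, Tariq's statement is true, so Tariq is a knight.
With that fixed, Mateo's statement is false, so Mateo is a knave.

Ines: knight, Wade: knight, Tariq: knight, Mateo: knave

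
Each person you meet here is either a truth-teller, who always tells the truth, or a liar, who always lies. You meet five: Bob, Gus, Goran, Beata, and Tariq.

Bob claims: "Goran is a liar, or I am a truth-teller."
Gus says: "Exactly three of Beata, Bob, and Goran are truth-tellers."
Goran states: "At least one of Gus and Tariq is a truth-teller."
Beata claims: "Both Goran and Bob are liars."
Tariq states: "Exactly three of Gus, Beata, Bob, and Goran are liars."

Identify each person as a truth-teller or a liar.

Bob: liar, Gus: liar, Goran: truth-teller, Beata: liar, Tariq: truth-teller

Consider Bob. Suppose Bob is a truth-teller.
Then no assignment of the remaining roles makes every statement match its speaker's type — contradiction.
So Bob is a liar.
With that fixed, Gus's statement is false, so Gus is a liar.
Consider Goran. Suppose Goran is a liar.
Then Bob's statement comes out true, contradicting Bob being a liar.
So Goran is a truth-teller.
With that fixed, Beata's statement is false, so Beata is a liar.
With that fixed, Tariq's statement is true, so Tariq is a truth-teller.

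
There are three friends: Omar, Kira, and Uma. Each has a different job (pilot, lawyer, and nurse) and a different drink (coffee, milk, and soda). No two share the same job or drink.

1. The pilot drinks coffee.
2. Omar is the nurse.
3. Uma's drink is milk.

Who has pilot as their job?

Kira

With clues 1–2, Omar is impossible for the one with job pilot.
With clues 1–3, Uma is impossible for the one with job pilot.
That leaves Kira.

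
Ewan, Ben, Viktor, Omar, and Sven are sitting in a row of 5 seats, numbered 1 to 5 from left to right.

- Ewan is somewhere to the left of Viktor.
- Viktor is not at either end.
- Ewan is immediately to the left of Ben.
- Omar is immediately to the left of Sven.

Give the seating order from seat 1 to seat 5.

From clue 1: Ewan is in {1,2,3,4}.
From clues 1–2: Ewan is in {1,2,3}.
From clues 1–3: Ewan is in {1,2}.
From clues 1–4: Ewan → seat 1, Ben → seat 2, Viktor → seat 3, Omar → seat 4, Sven → seat 5.

Ewan, Ben, Viktor, Omar, Sven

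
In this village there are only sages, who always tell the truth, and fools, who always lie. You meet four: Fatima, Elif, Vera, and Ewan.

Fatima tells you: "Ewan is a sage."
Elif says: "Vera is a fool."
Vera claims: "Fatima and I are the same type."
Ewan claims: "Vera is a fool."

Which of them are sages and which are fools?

Fatima: sage, Elif: sage, Vera: fool, Ewan: sage

Consider Fatima. Suppose Fatima is a fool.
Then whichever role Vera has, Vera's statement has the wrong truth value — contradiction.
So Fatima is a sage.
Consider Elif. Suppose Elif is a fool.
Then no assignment of the remaining roles makes every statement match its speaker's type — contradiction.
So Elif is a sage.
Consider Vera. Suppose Vera is a sage.
Then Elif's statement comes out false, contradicting Elif being a sage.
So Vera is a fool.
With that fixed, Ewan's statement is true, so Ewan is a sage.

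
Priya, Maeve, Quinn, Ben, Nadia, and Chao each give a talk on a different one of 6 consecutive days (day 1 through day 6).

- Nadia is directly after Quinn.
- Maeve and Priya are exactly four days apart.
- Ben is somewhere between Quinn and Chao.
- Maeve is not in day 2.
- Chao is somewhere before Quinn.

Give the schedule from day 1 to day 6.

Chao, Priya, Ben, Quinn, Nadia, Maeve

From clue 1: Quinn is in {1,2,3,4,5}.
From clues 1–2: Quinn is in {2,3,4}.
From clues 1–3: Quinn is in {2,4}.
From clues 1–5: Chao → day 1, Priya → day 2, Ben → day 3, Quinn → day 4, Nadia → day 5, Maeve → day 6.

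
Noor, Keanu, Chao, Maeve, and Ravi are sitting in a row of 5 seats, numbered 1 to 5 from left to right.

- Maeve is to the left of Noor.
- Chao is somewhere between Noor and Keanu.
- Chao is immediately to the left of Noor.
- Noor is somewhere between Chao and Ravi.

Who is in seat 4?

With clues 1–3, Keanu, Maeve, and Ravi are ruled out for seat 4.
With clues 1–4, Chao is ruled out for seat 4.
So seat 4 is Noor.

Noor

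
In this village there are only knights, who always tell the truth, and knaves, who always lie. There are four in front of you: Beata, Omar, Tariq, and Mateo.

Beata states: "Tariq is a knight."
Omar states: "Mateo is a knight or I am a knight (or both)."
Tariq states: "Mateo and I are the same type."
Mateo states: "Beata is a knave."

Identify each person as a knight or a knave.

Beata: knave, Omar: knight, Tariq: knave, Mateo: knight

Consider Beata. Suppose Beata is a knight.
Then no assignment of the remaining roles makes every statement match its speaker's type — contradiction.
So Beata is a knave.
With that fixed, Mateo's statement is true, so Mateo is a knight.
With that fixed, Omar's statement is true, so Omar is a knight.
Consider Tariq. Suppose Tariq is a knight.
Then Beata's statement comes out true, contradicting Beata being a knave.
So Tariq is a knave.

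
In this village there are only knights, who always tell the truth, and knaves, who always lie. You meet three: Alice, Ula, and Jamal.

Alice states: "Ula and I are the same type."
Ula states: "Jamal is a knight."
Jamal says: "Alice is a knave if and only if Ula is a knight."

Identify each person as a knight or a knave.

Consider Alice. Suppose Alice is a knight.
Then no assignment of the remaining roles makes every statement match its speaker's type — contradiction.
So Alice is a knave.
Consider Ula. Suppose Ula is a knave.
Then Alice's statement comes out true, contradicting Alice being a knave.
So Ula is a knight.
With that fixed, Jamal's statement is true, so Jamal is a knight.

Alice: knave, Ula: knight, Jamal: knight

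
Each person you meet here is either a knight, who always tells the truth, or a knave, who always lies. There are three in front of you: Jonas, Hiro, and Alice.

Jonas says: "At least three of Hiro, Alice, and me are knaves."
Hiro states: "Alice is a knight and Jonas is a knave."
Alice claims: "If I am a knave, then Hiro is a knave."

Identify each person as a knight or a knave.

Consider Jonas. Suppose Jonas is a knight.
Then Jonas's own statement would have to be true, but it can't be — contradiction.
So Jonas is a knave.
Consider Hiro. Suppose Hiro is a knave.
Then no assignment of the remaining roles makes every statement match its speaker's type — contradiction.
So Hiro is a knight.
Consider Alice. Suppose Alice is a knave.
Then Hiro's statement comes out false, contradicting Hiro being a knight.
So Alice is a knight.

Jonas: knave, Hiro: knight, Alice: knight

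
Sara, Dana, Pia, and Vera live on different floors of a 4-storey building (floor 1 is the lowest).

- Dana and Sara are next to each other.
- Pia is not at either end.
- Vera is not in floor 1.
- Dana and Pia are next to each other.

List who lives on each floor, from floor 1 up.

From clues 1–2: Pia is in {2,3}.
From clues 1–3: Pia → floor 3, Vera → floor 4.
From clues 1–4: Sara → floor 1, Dana → floor 2.

Sara, Dana, Pia, Vera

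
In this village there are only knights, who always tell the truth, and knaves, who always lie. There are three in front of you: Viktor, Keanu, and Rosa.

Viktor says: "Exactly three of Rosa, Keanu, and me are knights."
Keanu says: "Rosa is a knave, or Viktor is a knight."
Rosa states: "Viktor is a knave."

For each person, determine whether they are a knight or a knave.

Viktor: knave, Keanu: knave, Rosa: knight

Consider Viktor. Suppose Viktor is a knight.
Then no assignment of the remaining roles makes every statement match its speaker's type — contradiction.
So Viktor is a knave.
With that fixed, Rosa's statement is true, so Rosa is a knight.
With that fixed, Keanu's statement is false, so Keanu is a knave.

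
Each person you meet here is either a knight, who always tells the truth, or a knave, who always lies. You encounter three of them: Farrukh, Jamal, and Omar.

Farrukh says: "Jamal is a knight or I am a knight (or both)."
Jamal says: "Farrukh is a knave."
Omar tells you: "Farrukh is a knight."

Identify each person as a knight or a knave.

Consider Farrukh. Suppose Farrukh is a knave.
Then no assignment of the remaining roles makes every statement match its speaker's type — contradiction.
So Farrukh is a knight.
With that fixed, Jamal's statement is false, so Jamal is a knave.
With that fixed, Omar's statement is true, so Omar is a knight.

Farrukh: knight, Jamal: knave, Omar: knight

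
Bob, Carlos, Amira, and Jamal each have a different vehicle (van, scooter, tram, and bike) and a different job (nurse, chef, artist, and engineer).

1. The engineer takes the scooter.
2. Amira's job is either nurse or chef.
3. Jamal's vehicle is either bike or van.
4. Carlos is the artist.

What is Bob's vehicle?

scooter

With clues 1–4, bike, tram, and van are impossible for Bob's vehicle.
That leaves scooter.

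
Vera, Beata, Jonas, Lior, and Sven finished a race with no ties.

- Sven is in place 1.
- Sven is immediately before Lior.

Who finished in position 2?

With clue 1, Sven is ruled out for place 2.
With clues 1–2, Beata, Jonas, and Vera are ruled out for place 2.
So place 2 is Lior.

Lior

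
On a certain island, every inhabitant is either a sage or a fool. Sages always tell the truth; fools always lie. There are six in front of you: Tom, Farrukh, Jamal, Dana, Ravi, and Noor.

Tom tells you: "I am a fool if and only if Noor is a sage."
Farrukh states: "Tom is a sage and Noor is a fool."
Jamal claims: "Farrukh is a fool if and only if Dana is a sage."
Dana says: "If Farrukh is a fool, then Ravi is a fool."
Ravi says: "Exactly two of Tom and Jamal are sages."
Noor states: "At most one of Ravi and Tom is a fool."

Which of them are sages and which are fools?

Consider Tom. Suppose Tom is a sage.
Then no assignment of the remaining roles makes every statement match its speaker's type — contradiction.
So Tom is a fool.
With that fixed, Farrukh's statement is false, so Farrukh is a fool.
With that fixed, Ravi's statement is false, so Ravi is a fool.
With that fixed, Noor's statement is false, so Noor is a fool.
With that fixed, Dana's statement is true, so Dana is a sage.
With that fixed, Jamal's statement is true, so Jamal is a sage.

Tom: fool, Farrukh: fool, Jamal: sage, Dana: sage, Ravi: fool, Noor: fool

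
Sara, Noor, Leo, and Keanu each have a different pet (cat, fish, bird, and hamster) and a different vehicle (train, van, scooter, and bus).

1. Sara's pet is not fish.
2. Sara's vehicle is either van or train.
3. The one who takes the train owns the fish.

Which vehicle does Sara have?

van

With clues 1–2, bus and scooter are impossible for Sara's vehicle.
With clues 1–3, train is impossible for Sara's vehicle.
That leaves van.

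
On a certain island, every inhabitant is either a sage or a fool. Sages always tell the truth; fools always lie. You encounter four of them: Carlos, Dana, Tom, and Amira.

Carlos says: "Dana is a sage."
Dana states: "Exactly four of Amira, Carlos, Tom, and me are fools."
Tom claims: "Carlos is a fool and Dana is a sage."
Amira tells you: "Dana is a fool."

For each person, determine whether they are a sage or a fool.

Consider Carlos. Suppose Carlos is a sage.
Then no assignment of the remaining roles makes every statement match its speaker's type — contradiction.
So Carlos is a fool.
Consider Dana. Suppose Dana is a sage.
Then Carlos's statement comes out true, contradicting Carlos being a fool.
So Dana is a fool.
With that fixed, Tom's statement is false, so Tom is a fool.
With that fixed, Amira's statement is true, so Amira is a sage.

Carlos: fool, Dana: fool, Tom: fool, Amira: sage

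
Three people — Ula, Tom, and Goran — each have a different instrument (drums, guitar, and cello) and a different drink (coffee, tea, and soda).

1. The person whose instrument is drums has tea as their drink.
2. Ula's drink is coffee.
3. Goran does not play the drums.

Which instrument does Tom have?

drums

With clues 1–3, cello and guitar are impossible for Tom's instrument.
That leaves drums.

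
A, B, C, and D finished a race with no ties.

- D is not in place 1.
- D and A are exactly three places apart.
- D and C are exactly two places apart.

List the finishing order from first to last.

From clue 1: D is in {2,3,4}.
From clues 1–2: A → place 1, D → place 4.
From clues 1–3: C → place 2, B → place 3.

A, C, B, D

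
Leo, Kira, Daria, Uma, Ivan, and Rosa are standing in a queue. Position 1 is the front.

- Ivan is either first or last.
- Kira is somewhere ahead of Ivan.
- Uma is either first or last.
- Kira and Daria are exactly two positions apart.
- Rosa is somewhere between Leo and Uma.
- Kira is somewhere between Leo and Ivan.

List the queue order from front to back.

Uma, Rosa, Daria, Leo, Kira, Ivan

From clue 1: Ivan is in {1,6}.
From clues 1–2: Ivan → position 6.
From clues 1–3: Uma → position 1.
From clues 1–4: Leo is in {2,3,4,5}.
From clues 1–5: Leo is in {4,5}.
From clues 1–6: Rosa → position 2, Daria → position 3, Leo → position 4, Kira → position 5.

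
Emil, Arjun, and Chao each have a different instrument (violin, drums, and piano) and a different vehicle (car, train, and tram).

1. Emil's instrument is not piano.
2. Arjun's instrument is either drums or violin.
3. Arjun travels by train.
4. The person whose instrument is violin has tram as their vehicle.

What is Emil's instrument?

violin

Clue 1 rules out piano for Emil's instrument.
With clues 1–4, drums is impossible for Emil's instrument.
That leaves violin.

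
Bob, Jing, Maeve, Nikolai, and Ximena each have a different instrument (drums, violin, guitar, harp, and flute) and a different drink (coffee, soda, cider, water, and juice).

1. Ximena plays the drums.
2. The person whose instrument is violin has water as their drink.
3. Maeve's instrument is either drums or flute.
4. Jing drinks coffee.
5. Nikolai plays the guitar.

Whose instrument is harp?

Jing

Clue 1 rules out Ximena for the one with instrument harp.
With clues 1–3, Maeve is impossible for the one with instrument harp.
With clues 1–5, Bob and Nikolai are impossible for the one with instrument harp.
That leaves Jing.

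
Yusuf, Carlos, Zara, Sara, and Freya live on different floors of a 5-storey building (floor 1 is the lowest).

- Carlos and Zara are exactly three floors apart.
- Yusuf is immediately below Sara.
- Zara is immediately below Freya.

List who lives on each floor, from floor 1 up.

From clue 1: Carlos is in {1,2,4,5}.
From clues 1–2: Yusuf is in {2,3}.
From clues 1–3: Carlos → floor 1, Yusuf → floor 2, Sara → floor 3, Zara → floor 4, Freya → floor 5.

Carlos, Yusuf, Sara, Zara, Freya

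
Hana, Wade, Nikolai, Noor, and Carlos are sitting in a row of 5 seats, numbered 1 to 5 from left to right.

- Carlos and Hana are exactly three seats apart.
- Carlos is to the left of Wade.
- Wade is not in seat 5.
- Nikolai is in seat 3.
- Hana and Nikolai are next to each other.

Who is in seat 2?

With clues 1–2, Hana is ruled out for seat 2.
With clues 1–4, Nikolai and Noor are ruled out for seat 2.
With clues 1–5, Carlos is ruled out for seat 2.
So seat 2 is Wade.

Wade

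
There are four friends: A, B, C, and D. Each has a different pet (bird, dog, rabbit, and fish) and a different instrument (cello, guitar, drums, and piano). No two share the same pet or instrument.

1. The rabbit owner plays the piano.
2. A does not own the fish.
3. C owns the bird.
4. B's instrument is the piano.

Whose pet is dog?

A

With clues 1–3, C is impossible for the one with pet dog.
With clues 1–4, B and D are impossible for the one with pet dog.
That leaves A.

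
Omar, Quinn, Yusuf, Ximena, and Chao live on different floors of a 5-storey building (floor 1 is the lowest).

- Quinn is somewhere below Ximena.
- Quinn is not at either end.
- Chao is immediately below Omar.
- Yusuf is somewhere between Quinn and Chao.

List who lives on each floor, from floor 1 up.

From clue 1: Quinn is in {1,2,3,4}.
From clues 1–2: Quinn is in {2,3,4}.
From clues 1–4: Chao → floor 1, Omar → floor 2, Yusuf → floor 3, Quinn → floor 4, Ximena → floor 5.

Chao, Omar, Yusuf, Quinn, Ximena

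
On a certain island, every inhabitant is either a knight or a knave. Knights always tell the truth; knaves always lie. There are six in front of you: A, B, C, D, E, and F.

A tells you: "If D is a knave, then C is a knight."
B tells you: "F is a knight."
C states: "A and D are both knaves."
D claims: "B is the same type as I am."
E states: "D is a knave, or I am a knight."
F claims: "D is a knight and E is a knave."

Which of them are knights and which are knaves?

A: knight, B: knight, C: knave, D: knight, E: knave, F: knight

Consider A. Suppose A is a knave.
Then no assignment of the remaining roles makes every statement match its speaker's type — contradiction.
So A is a knight.
With that fixed, C's statement is false, so C is a knave.
Consider B. Suppose B is a knave.
Then whichever role D has, D's statement has the wrong truth value — contradiction.
So B is a knight.
Consider D. Suppose D is a knave.
Then A's statement comes out false, contradicting A being a knight.
So D is a knight.
Consider E. Suppose E is a knight.
Then no assignment of the remaining roles makes every statement match its speaker's type — contradiction.
So E is a knave.
With that fixed, F's statement is true, so F is a knight.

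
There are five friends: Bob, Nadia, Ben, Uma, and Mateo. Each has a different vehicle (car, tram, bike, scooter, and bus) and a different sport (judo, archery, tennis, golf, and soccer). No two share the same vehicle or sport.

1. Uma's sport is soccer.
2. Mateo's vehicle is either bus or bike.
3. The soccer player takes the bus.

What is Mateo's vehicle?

With clues 1–2, car, scooter, and tram are impossible for Mateo's vehicle.
With clues 1–3, bus is impossible for Mateo's vehicle.
That leaves bike.

bike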